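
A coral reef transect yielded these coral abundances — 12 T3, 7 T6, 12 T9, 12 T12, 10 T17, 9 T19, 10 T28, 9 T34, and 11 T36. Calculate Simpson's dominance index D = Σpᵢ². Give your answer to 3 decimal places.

0.114

Total N = 12+7+12+12+10+9+10+9+11 = 92, so the proportions are 0.13043, 0.07609, 0.13043, 0.13043, 0.1087, 0.09783, 0.1087, 0.09783, 0.11957 (working shown to 5 dp, full precision carried).
D = 0.13043² + 0.07609² + 0.13043² + 0.13043² + 0.1087² + 0.09783² + 0.1087² + 0.09783² + 0.11957² = 0.01701 + 0.00579 + 0.01701 + 0.01701 + 0.01181 + 0.00957 + 0.01181 + 0.00957 + 0.01430 = 0.11389.
To 3 decimal places, D = 0.114.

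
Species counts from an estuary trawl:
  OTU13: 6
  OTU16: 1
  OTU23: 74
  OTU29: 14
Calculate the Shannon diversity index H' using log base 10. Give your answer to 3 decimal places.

0.304

Total N = 6+1+74+14 = 95, so the proportions are 0.06316, 0.01053, 0.77895, 0.14737 (working shown to 5 dp, full precision carried).
Each pᵢ log₁₀ pᵢ term: 0.06316×(-1.19957)=-0.07576, 0.01053×(-1.97772)=-0.02082, 0.77895×(-0.10849)=-0.08451, 0.14737×(-0.83160)=-0.12255.
Sum = -0.30364, so H' = 0.304.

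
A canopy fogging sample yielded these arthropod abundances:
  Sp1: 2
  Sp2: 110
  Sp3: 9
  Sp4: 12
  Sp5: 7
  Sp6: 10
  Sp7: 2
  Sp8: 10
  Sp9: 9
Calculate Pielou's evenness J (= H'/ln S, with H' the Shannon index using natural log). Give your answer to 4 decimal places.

Total N = 2+110+9+12+7+10+2+10+9 = 171, so the proportions are 0.011696, 0.643275, 0.052632, 0.070175, 0.040936, 0.05848, 0.011696, 0.05848, 0.052632 (working shown to 6 dp, full precision carried).
H' = −Σ pᵢ ln pᵢ = −((-0.052029) + (-0.283802) + (-0.154970) + (-0.186439) + (-0.130820) + (-0.166028) + (-0.052029) + (-0.166028) + (-0.154970)) = 1.347117.
With S = 9 species, ln S = 2.197225, so J = 1.347117/2.197225 = 0.613099, i.e. 0.6131 to 4 decimal places.

0.6131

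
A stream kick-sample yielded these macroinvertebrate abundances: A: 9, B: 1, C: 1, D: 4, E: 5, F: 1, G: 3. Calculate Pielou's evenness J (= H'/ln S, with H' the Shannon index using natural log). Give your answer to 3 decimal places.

Total N = 9+1+1+4+5+1+3 = 24, so the proportions are 0.375, 0.04167, 0.04167, 0.16667, 0.20833, 0.04167, 0.125 (working shown to 5 dp, full precision carried).
H' = −Σ pᵢ ln pᵢ = −((-0.36781) + (-0.13242) + (-0.13242) + (-0.29863) + (-0.32679) + (-0.13242) + (-0.25993)) = 1.65042.
With S = 7 species, ln S = 1.94591, so J = 1.65042/1.94591 = 0.84815, i.e. 0.848 to 3 decimal places.

0.848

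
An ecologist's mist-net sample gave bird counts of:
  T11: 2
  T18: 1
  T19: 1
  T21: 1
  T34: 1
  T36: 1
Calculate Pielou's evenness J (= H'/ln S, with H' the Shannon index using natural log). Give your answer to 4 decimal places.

0.9755

Total N = 2+1+1+1+1+1 = 7, so the proportions are 0.285714, 0.142857, 0.142857, 0.142857, 0.142857, 0.142857 (working shown to 6 dp, full precision carried).
H' = −Σ pᵢ ln pᵢ = −((-0.357932) + (-0.277987) + (-0.277987) + (-0.277987) + (-0.277987) + (-0.277987)) = 1.747868.
With S = 6 species, ln S = 1.791759, so J = 1.747868/1.791759 = 0.975504, i.e. 0.9755 to 4 decimal places.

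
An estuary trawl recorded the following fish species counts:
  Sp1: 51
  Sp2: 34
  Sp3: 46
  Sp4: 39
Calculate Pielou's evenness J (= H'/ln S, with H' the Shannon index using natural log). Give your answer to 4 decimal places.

0.9915

Total N = 51+34+46+39 = 170, so the proportions are 0.3, 0.2, 0.270588, 0.229412 (working shown to 6 dp, full precision carried).
H' = −Σ pᵢ ln pᵢ = −((-0.361192) + (-0.321888) + (-0.353701) + (-0.337748)) = 1.374529.
With S = 4 species, ln S = 1.386294, so J = 1.374529/1.386294 = 0.991513, i.e. 0.9915 to 4 decimal places.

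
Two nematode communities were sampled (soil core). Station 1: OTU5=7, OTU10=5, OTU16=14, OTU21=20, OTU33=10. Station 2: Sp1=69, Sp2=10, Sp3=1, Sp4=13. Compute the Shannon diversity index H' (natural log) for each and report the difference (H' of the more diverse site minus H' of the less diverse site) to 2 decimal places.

Station 1: N=56, proportions 0.125, 0.0892857, 0.25, 0.3571429, 0.1785714, giving H' = 1.4975685 (working shown to 7 dp, full precision carried).
Station 2: N=93, proportions 0.7419355, 0.1075269, 0.0107527, 0.1397849, giving H' = 0.7850345.
Difference = |1.4975685 − 0.7850345| = 0.7125340, i.e. 0.71 to 2 decimal places.

0.71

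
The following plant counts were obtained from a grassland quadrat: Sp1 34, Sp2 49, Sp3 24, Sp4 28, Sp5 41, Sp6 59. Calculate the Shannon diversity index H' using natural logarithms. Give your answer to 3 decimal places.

Total N = 34+49+24+28+41+59 = 235, so the proportions are 0.14468, 0.20851, 0.10213, 0.11915, 0.17447, 0.25106 (working shown to 5 dp, full precision carried).
Each pᵢ ln pᵢ term: 0.14468×(-1.93322)=-0.27970, 0.20851×(-1.56777)=-0.32690, 0.10213×(-2.28153)=-0.23301, 0.11915×(-2.12738)=-0.25348, 0.17447×(-1.74601)=-0.30462, 0.25106×(-1.38205)=-0.34698.
Sum = -1.74468, so H' = 1.745.

1.745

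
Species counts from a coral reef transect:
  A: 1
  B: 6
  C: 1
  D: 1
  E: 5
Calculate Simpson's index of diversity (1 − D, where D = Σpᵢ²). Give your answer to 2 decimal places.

Total N = 1+6+1+1+5 = 14, so the proportions are 0.0714, 0.4286, 0.0714, 0.0714, 0.3571 (working shown to 4 dp, full precision carried).
D = 0.0714² + 0.4286² + 0.0714² + 0.0714² + 0.3571² = 0.0051 + 0.1837 + 0.0051 + 0.0051 + 0.1276 = 0.3265.
So 1 − D = 0.6735, i.e. 0.67 to 2 decimal places.

0.67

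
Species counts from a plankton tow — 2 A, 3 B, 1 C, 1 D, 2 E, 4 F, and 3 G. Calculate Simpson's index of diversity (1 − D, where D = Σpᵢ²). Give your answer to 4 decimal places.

0.8281

Total N = 2+3+1+1+2+4+3 = 16, so the proportions are 0.125, 0.1875, 0.0625, 0.0625, 0.125, 0.25, 0.1875 (working shown to 6 dp, full precision carried).
D = 0.125² + 0.1875² + 0.0625² + 0.0625² + 0.125² + 0.25² + 0.1875² = 0.015625 + 0.035156 + 0.003906 + 0.003906 + 0.015625 + 0.062500 + 0.035156 = 0.171875.
So 1 − D = 0.828125, i.e. 0.8281 to 4 decimal places.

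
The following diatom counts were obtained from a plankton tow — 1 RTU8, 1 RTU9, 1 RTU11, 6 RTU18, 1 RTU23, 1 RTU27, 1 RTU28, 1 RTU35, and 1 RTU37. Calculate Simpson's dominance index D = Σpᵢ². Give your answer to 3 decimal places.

0.224

Total N = 1+1+1+6+1+1+1+1+1 = 14, so the proportions are 0.07143, 0.07143, 0.07143, 0.42857, 0.07143, 0.07143, 0.07143, 0.07143, 0.07143 (working shown to 5 dp, full precision carried).
D = 0.07143² + 0.07143² + 0.07143² + 0.42857² + 0.07143² + 0.07143² + 0.07143² + 0.07143² + 0.07143² = 0.00510 + 0.00510 + 0.00510 + 0.18367 + 0.00510 + 0.00510 + 0.00510 + 0.00510 + 0.00510 = 0.22449.
To 3 decimal places, D = 0.224.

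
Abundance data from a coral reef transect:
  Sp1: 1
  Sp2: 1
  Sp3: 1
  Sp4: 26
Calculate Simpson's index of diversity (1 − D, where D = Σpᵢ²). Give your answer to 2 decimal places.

0.19

Total N = 1+1+1+26 = 29, so the proportions are 0.0345, 0.0345, 0.0345, 0.8966 (working shown to 4 dp, full precision carried).
D = 0.0345² + 0.0345² + 0.0345² + 0.8966² = 0.0012 + 0.0012 + 0.0012 + 0.8038 = 0.8074.
So 1 − D = 0.1926, i.e. 0.19 to 2 decimal places.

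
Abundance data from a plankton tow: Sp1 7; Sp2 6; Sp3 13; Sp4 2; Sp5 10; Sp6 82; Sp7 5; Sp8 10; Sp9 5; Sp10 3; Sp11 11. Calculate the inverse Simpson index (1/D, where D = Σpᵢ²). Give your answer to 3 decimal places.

3.221

Total N = 7+6+13+2+10+82+5+10+5+3+11 = 154, so the proportions are 0.0454545, 0.038961, 0.0844156, 0.012987, 0.0649351, 0.5324675, 0.0324675, 0.0649351, 0.0324675, 0.0194805, 0.0714286 (working shown to 7 dp, full precision carried).
D = 0.0454545² + 0.038961² + 0.0844156² + 0.012987² + 0.0649351² + 0.5324675² + 0.0324675² + 0.0649351² + 0.0324675² + 0.0194805² + 0.0714286² = 0.0020661 + 0.0015180 + 0.0071260 + 0.0001687 + 0.0042166 + 0.2835217 + 0.0010541 + 0.0042166 + 0.0010541 + 0.0003795 + 0.0051020 = 0.3104233.
So 1/D = 3.22141, i.e. 3.221 to 3 decimal places.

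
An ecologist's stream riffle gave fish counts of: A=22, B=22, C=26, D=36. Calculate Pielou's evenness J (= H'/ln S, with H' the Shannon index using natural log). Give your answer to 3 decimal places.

Total N = 22+22+26+36 = 106, so the proportions are 0.20755, 0.20755, 0.24528, 0.33962 (working shown to 5 dp, full precision carried).
H' = −Σ pᵢ ln pᵢ = −((-0.32635) + (-0.32635) + (-0.34471) + (-0.36677)) = 1.36416.
With S = 4 species, ln S = 1.38629, so J = 1.36416/1.38629 = 0.98404, i.e. 0.984 to 3 decimal places.

0.984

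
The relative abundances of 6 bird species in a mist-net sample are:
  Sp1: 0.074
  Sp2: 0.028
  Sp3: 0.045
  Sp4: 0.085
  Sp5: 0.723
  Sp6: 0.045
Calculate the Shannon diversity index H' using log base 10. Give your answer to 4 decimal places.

Each pᵢ log₁₀ pᵢ term (working shown to 6 dp, full precision carried): 0.074×(-1.130768)=-0.083677, 0.028×(-1.552842)=-0.043480, 0.045×(-1.346787)=-0.060605, 0.085×(-1.070581)=-0.090999, 0.723×(-0.140862)=-0.101843, 0.045×(-1.346787)=-0.060605.
Sum = -0.441210, so H' = 0.4412.

0.4412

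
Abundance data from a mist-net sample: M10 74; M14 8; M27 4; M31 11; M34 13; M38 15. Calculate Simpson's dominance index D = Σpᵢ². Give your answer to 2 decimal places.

Total N = 74+8+4+11+13+15 = 125, so the proportions are 0.592, 0.064, 0.032, 0.088, 0.104, 0.12 (working shown to 4 dp, full precision carried).
D = 0.592² + 0.064² + 0.032² + 0.088² + 0.104² + 0.12² = 0.3505 + 0.0041 + 0.0010 + 0.0077 + 0.0108 + 0.0144 = 0.3885.
To 2 decimal places, D = 0.39.

0.39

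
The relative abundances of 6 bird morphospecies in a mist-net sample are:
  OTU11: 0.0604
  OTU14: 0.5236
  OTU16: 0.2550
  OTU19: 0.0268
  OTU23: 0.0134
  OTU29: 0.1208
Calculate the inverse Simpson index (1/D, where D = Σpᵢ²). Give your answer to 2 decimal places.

D = 0.0604² + 0.5236² + 0.255² + 0.0268² + 0.0134² + 0.1208² = 0.00365 + 0.27416 + 0.06502 + 0.00072 + 0.00018 + 0.01459 = 0.35832 (working shown to 5 dp, full precision carried).
So 1/D = 2.7908, i.e. 2.79 to 2 decimal places.

2.79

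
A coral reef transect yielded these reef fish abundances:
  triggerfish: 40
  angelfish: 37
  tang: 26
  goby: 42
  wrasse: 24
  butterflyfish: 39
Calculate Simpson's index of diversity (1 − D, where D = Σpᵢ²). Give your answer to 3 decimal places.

0.827

Total N = 40+37+26+42+24+39 = 208, so the proportions are 0.19231, 0.17788, 0.125, 0.20192, 0.11538, 0.1875 (working shown to 5 dp, full precision carried).
D = 0.19231² + 0.17788² + 0.125² + 0.20192² + 0.11538² + 0.1875² = 0.03698 + 0.03164 + 0.01562 + 0.04077 + 0.01331 + 0.03516 = 0.17349.
So 1 − D = 0.82651, i.e. 0.827 to 3 decimal places.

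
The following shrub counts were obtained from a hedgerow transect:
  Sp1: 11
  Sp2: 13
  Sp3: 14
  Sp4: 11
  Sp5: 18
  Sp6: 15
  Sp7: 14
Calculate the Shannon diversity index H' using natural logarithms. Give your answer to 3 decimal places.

1.933

Total N = 11+13+14+11+18+15+14 = 96, so the proportions are 0.11458, 0.13542, 0.14583, 0.11458, 0.1875, 0.15625, 0.14583 (working shown to 5 dp, full precision carried).
Each pᵢ ln pᵢ term: 0.11458×(-2.16645)=-0.24824, 0.13542×(-1.99940)=-0.27075, 0.14583×(-1.92529)=-0.28077, 0.11458×(-2.16645)=-0.24824, 0.1875×(-1.67398)=-0.31387, 0.15625×(-1.85630)=-0.29005, 0.14583×(-1.92529)=-0.28077.
Sum = -1.93269, so H' = 1.933.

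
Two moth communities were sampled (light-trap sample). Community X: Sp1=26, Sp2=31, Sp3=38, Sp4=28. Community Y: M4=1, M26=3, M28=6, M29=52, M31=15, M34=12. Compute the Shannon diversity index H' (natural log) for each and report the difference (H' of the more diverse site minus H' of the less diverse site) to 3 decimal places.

Community X: N=123, proportions 0.211382, 0.252033, 0.308943, 0.227642, giving H' = 1.375647 (working shown to 6 dp, full precision carried).
Community Y: N=89, proportions 0.011236, 0.033708, 0.067416, 0.58427, 0.168539, 0.134831, giving H' = 1.230763.
Difference = |1.375647 − 1.230763| = 0.144884, i.e. 0.145 to 3 decimal places.

0.145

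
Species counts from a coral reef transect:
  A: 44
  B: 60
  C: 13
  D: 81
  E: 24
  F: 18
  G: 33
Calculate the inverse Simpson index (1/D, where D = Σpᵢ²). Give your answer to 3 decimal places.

5.228

Total N = 44+60+13+81+24+18+33 = 273, so the proportions are 0.1611722, 0.2197802, 0.047619, 0.2967033, 0.0879121, 0.0659341, 0.1208791 (working shown to 7 dp, full precision carried).
D = 0.1611722² + 0.2197802² + 0.047619² + 0.2967033² + 0.0879121² + 0.0659341² + 0.1208791² = 0.0259765 + 0.0483033 + 0.0022676 + 0.0880328 + 0.0077285 + 0.0043473 + 0.0146118 = 0.1912678.
So 1/D = 5.22827, i.e. 5.228 to 3 decimal places.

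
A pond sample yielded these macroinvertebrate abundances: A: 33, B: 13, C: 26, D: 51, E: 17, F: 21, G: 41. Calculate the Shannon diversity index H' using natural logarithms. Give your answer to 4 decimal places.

1.8512

Total N = 33+13+26+51+17+21+41 = 202, so the proportions are 0.163366, 0.064356, 0.128713, 0.252475, 0.084158, 0.10396, 0.20297 (working shown to 6 dp, full precision carried).
Each pᵢ ln pᵢ term: 0.163366×(-1.811760)=-0.295981, 0.064356×(-2.743318)=-0.176550, 0.128713×(-2.050171)=-0.263883, 0.252475×(-1.376442)=-0.347518, 0.084158×(-2.475054)=-0.208297, 0.10396×(-2.263745)=-0.235340, 0.20297×(-1.594696)=-0.323676.
Sum = -1.851244, so H' = 1.8512.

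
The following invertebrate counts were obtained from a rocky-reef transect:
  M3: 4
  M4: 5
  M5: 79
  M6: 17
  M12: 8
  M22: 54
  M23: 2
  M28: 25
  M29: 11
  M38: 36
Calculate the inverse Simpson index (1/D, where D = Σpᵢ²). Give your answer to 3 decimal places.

Total N = 4+5+79+17+8+54+2+25+11+36 = 241, so the proportions are 0.0165975, 0.0207469, 0.3278008, 0.0705394, 0.033195, 0.2240664, 0.0082988, 0.1037344, 0.0456432, 0.1493776 (working shown to 7 dp, full precision carried).
D = 0.0165975² + 0.0207469² + 0.3278008² + 0.0705394² + 0.033195² + 0.2240664² + 0.0082988² + 0.1037344² + 0.0456432² + 0.1493776² = 0.0002755 + 0.0004304 + 0.1074534 + 0.0049758 + 0.0011019 + 0.0502057 + 0.0000689 + 0.0107608 + 0.0020833 + 0.0223137 = 0.1996694.
So 1/D = 5.00828, i.e. 5.008 to 3 decimal places.

5.008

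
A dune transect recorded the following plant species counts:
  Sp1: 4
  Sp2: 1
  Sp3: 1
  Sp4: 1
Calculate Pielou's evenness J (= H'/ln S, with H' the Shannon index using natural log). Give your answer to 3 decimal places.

0.832

Total N = 4+1+1+1 = 7, so the proportions are 0.57143, 0.14286, 0.14286, 0.14286 (working shown to 5 dp, full precision carried).
H' = −Σ pᵢ ln pᵢ = −((-0.31978) + (-0.27799) + (-0.27799) + (-0.27799)) = 1.15374.
With S = 4 species, ln S = 1.38629, so J = 1.15374/1.38629 = 0.83225, i.e. 0.832 to 3 decimal places.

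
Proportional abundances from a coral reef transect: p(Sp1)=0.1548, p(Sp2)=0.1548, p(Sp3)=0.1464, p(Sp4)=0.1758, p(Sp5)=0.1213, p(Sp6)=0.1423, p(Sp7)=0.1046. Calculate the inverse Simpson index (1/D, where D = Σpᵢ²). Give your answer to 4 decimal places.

6.8414

D = 0.1548² + 0.1548² + 0.1464² + 0.1758² + 0.1213² + 0.1423² + 0.1046² = 0.02396304 + 0.02396304 + 0.02143296 + 0.03090564 + 0.01471369 + 0.02024929 + 0.01094116 = 0.14616882 (working shown to 8 dp, full precision carried).
So 1/D = 6.841404, i.e. 6.8414 to 4 decimal places.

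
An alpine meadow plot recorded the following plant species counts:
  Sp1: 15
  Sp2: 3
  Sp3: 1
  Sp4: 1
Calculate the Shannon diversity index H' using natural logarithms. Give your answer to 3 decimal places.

Total N = 15+3+1+1 = 20, so the proportions are 0.75, 0.15, 0.05, 0.05 (working shown to 5 dp, full precision carried).
Each pᵢ ln pᵢ term: 0.75×(-0.28768)=-0.21576, 0.15×(-1.89712)=-0.28457, 0.05×(-2.99573)=-0.14979, 0.05×(-2.99573)=-0.14979.
Sum = -0.79990, so H' = 0.800.

0.800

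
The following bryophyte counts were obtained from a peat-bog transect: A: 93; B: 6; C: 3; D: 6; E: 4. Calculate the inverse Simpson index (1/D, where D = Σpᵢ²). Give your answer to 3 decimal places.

Total N = 93+6+3+6+4 = 112, so the proportions are 0.830357, 0.053571, 0.026786, 0.053571, 0.035714 (working shown to 6 dp, full precision carried).
D = 0.830357² + 0.053571² + 0.026786² + 0.053571² + 0.035714² = 0.689493 + 0.002870 + 0.000717 + 0.002870 + 0.001276 = 0.697226.
So 1/D = 1.43426, i.e. 1.434 to 3 decimal places.

1.434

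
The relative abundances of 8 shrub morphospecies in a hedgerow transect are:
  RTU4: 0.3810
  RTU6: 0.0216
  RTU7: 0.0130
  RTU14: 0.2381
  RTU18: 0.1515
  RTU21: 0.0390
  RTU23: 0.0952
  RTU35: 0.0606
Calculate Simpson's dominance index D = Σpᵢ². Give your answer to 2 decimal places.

0.24

D = 0.381² + 0.0216² + 0.013² + 0.2381² + 0.1515² + 0.039² + 0.0952² + 0.0606² = 0.1452 + 0.0005 + 0.0002 + 0.0567 + 0.0230 + 0.0015 + 0.0091 + 0.0037 = 0.2397 (working shown to 4 dp, full precision carried).
To 2 decimal places, D = 0.24.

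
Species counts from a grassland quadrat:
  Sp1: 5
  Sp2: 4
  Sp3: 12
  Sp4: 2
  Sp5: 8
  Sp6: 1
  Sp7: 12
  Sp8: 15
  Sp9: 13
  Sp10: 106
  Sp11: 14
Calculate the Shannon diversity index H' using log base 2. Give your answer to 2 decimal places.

Total N = 5+4+12+2+8+1+12+15+13+106+14 = 192, so the proportions are 0.026, 0.0208, 0.0625, 0.0104, 0.0417, 0.0052, 0.0625, 0.0781, 0.0677, 0.5521, 0.0729 (working shown to 4 dp, full precision carried).
Each pᵢ log₂ pᵢ term: 0.026×(-5.2630)=-0.1371, 0.0208×(-5.5850)=-0.1164, 0.0625×(-4.0000)=-0.2500, 0.0104×(-6.5850)=-0.0686, 0.0417×(-4.5850)=-0.1910, 0.0052×(-7.5850)=-0.0395, 0.0625×(-4.0000)=-0.2500, 0.0781×(-3.6781)=-0.2873, 0.0677×(-3.8845)=-0.2630, 0.5521×(-0.8570)=-0.4732, 0.0729×(-3.7776)=-0.2755.
Sum = -2.3515, so H' = 2.35.

2.35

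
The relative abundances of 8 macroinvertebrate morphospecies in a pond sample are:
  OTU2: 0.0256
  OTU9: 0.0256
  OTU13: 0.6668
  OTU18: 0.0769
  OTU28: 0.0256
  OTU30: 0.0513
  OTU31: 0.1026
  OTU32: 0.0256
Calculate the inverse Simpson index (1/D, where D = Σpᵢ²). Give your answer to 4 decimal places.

D = 0.0256² + 0.0256² + 0.6668² + 0.0769² + 0.0256² + 0.0513² + 0.1026² + 0.0256² = 0.0006554 + 0.0006554 + 0.4446222 + 0.0059136 + 0.0006554 + 0.0026317 + 0.0105268 + 0.0006554 = 0.4663157 (working shown to 7 dp, full precision carried).
So 1/D = 2.144470, i.e. 2.1445 to 4 decimal places.

2.1445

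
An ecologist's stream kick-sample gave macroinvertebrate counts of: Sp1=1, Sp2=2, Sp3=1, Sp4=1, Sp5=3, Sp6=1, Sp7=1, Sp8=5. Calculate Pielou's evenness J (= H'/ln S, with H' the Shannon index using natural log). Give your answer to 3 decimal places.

Total N = 1+2+1+1+3+1+1+5 = 15, so the proportions are 0.06667, 0.13333, 0.06667, 0.06667, 0.2, 0.06667, 0.06667, 0.33333 (working shown to 5 dp, full precision carried).
H' = −Σ pᵢ ln pᵢ = −((-0.18054) + (-0.26865) + (-0.18054) + (-0.18054) + (-0.32189) + (-0.18054) + (-0.18054) + (-0.36620)) = 1.85943.
With S = 8 species, ln S = 2.07944, so J = 1.85943/2.07944 = 0.89420, i.e. 0.894 to 3 decimal places.

0.894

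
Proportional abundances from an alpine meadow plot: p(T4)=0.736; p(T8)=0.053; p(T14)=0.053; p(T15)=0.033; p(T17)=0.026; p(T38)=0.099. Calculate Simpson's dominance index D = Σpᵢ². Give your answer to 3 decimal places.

D = 0.736² + 0.053² + 0.053² + 0.033² + 0.026² + 0.099² = 0.54170 + 0.00281 + 0.00281 + 0.00109 + 0.00068 + 0.00980 = 0.55888 (working shown to 5 dp, full precision carried).
To 3 decimal places, D = 0.559.

0.559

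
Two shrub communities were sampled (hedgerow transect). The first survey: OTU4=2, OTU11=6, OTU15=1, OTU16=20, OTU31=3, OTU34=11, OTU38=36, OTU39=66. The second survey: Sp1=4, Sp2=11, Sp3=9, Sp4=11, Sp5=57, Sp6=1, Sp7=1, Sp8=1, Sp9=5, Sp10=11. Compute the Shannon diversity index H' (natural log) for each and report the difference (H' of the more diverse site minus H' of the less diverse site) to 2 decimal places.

The first survey: N=145, proportions 0.0138, 0.0414, 0.0069, 0.1379, 0.0207, 0.0759, 0.2483, 0.4552, giving H' = 1.4785 (working shown to 4 dp, full precision carried).
The second survey: N=111, proportions 0.036, 0.0991, 0.0811, 0.0991, 0.5135, 0.009, 0.009, 0.009, 0.045, 0.0991, giving H' = 1.6199.
Difference = |1.4785 − 1.6199| = 0.1414, i.e. 0.14 to 2 decimal places.

0.14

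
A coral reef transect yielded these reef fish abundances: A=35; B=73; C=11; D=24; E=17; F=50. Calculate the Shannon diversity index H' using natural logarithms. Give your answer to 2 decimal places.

1.61

Total N = 35+73+11+24+17+50 = 210, so the proportions are 0.1667, 0.3476, 0.0524, 0.1143, 0.081, 0.2381 (working shown to 4 dp, full precision carried).
Each pᵢ ln pᵢ term: 0.1667×(-1.7918)=-0.2986, 0.3476×(-1.0566)=-0.3673, 0.0524×(-2.9492)=-0.1545, 0.1143×(-2.1691)=-0.2479, 0.081×(-2.5139)=-0.2035, 0.2381×(-1.4351)=-0.3417.
Sum = -1.6135, so H' = 1.61.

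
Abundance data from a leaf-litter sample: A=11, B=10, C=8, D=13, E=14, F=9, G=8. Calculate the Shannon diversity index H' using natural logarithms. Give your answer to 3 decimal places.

1.924

Total N = 11+10+8+13+14+9+8 = 73, so the proportions are 0.15068, 0.13699, 0.10959, 0.17808, 0.19178, 0.12329, 0.10959 (working shown to 5 dp, full precision carried).
Each pᵢ ln pᵢ term: 0.15068×(-1.89256)=-0.28518, 0.13699×(-1.98787)=-0.27231, 0.10959×(-2.21102)=-0.24230, 0.17808×(-1.72551)=-0.30728, 0.19178×(-1.65140)=-0.31671, 0.12329×(-2.09323)=-0.25807, 0.10959×(-2.21102)=-0.24230.
Sum = -1.92416, so H' = 1.924.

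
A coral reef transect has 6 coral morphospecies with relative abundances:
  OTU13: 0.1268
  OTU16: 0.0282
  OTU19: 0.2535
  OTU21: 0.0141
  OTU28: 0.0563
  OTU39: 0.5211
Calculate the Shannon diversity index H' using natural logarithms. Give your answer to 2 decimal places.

Each pᵢ ln pᵢ term (working shown to 4 dp, full precision carried): 0.1268×(-2.0651)=-0.2619, 0.0282×(-3.5684)=-0.1006, 0.2535×(-1.3724)=-0.3479, 0.0141×(-4.2616)=-0.0601, 0.0563×(-2.8771)=-0.1620, 0.5211×(-0.6518)=-0.3397.
Sum = -1.2721, so H' = 1.27.

1.27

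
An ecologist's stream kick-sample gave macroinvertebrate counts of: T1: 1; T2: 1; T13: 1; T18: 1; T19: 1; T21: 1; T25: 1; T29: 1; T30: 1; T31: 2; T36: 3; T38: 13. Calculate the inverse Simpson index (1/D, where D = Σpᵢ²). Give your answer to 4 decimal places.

Total N = 1+1+1+1+1+1+1+1+1+2+3+13 = 27, so the proportions are 0.03703704, 0.03703704, 0.03703704, 0.03703704, 0.03703704, 0.03703704, 0.03703704, 0.03703704, 0.03703704, 0.07407407, 0.11111111, 0.48148148 (working shown to 8 dp, full precision carried).
D = 0.03703704² + 0.03703704² + 0.03703704² + 0.03703704² + 0.03703704² + 0.03703704² + 0.03703704² + 0.03703704² + 0.03703704² + 0.07407407² + 0.11111111² + 0.48148148² = 0.00137174 + 0.00137174 + 0.00137174 + 0.00137174 + 0.00137174 + 0.00137174 + 0.00137174 + 0.00137174 + 0.00137174 + 0.00548697 + 0.01234568 + 0.23182442 = 0.26200274.
So 1/D = 3.816754, i.e. 3.8168 to 4 decimal places.

3.8168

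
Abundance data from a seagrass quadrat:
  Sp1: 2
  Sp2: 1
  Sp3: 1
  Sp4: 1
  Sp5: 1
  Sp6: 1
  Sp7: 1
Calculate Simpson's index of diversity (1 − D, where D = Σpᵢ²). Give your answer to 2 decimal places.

Total N = 2+1+1+1+1+1+1 = 8, so the proportions are 0.25, 0.125, 0.125, 0.125, 0.125, 0.125, 0.125 (working shown to 4 dp, full precision carried).
D = 0.25² + 0.125² + 0.125² + 0.125² + 0.125² + 0.125² + 0.125² = 0.0625 + 0.0156 + 0.0156 + 0.0156 + 0.0156 + 0.0156 + 0.0156 = 0.1562.
So 1 − D = 0.8438, i.e. 0.84 to 2 decimal places.

0.84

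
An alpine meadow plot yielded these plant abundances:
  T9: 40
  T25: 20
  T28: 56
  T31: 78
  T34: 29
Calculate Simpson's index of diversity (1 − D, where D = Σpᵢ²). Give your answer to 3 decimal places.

0.757

Total N = 40+20+56+78+29 = 223, so the proportions are 0.17937, 0.08969, 0.25112, 0.34978, 0.13004 (working shown to 5 dp, full precision carried).
D = 0.17937² + 0.08969² + 0.25112² + 0.34978² + 0.13004² = 0.03217 + 0.00804 + 0.06306 + 0.12234 + 0.01691 = 0.24253.
So 1 − D = 0.75747, i.e. 0.757 to 3 decimal places.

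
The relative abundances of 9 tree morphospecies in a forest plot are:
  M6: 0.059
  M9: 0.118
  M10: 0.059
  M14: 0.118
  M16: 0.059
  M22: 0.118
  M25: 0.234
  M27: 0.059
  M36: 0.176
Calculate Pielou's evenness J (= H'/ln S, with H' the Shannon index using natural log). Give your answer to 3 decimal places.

H' = −Σ pᵢ ln pᵢ = −((-0.16698) + (-0.25217) + (-0.16698) + (-0.25217) + (-0.16698) + (-0.25217) + (-0.33987) + (-0.16698) + (-0.30576)) = 2.07008 (working shown to 5 dp, full precision carried).
With S = 9 species, ln S = 2.19722, so J = 2.07008/2.19722 = 0.94214, i.e. 0.942 to 3 decimal places.

0.942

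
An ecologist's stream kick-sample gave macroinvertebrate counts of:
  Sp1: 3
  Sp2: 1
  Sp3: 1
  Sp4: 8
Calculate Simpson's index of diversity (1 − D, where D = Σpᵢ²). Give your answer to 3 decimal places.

0.556

Total N = 3+1+1+8 = 13, so the proportions are 0.23077, 0.07692, 0.07692, 0.61538 (working shown to 5 dp, full precision carried).
D = 0.23077² + 0.07692² + 0.07692² + 0.61538² = 0.05325 + 0.00592 + 0.00592 + 0.37870 = 0.44379.
So 1 − D = 0.55621, i.e. 0.556 to 3 decimal places.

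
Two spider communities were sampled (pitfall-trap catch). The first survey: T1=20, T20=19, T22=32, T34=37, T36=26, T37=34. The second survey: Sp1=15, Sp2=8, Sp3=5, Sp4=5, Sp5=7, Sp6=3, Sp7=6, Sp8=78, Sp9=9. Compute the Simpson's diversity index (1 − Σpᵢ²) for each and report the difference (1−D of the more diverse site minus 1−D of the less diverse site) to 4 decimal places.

The first survey: N=168, proportions 0.119048, 0.113095, 0.190476, 0.220238, 0.154762, 0.202381, giving 1−D = 0.823342 (working shown to 6 dp, full precision carried).
The second survey: N=136, proportions 0.110294, 0.058824, 0.036765, 0.036765, 0.051471, 0.022059, 0.044118, 0.573529, 0.066176, giving 1−D = 0.643274.
Difference = |0.823342 − 0.643274| = 0.180068, i.e. 0.1801 to 4 decimal places.

0.1801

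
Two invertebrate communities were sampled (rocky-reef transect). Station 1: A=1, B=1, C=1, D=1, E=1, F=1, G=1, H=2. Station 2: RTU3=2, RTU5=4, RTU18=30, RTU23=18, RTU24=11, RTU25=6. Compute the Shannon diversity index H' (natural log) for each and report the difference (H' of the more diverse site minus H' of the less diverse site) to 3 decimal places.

0.571

Station 1: N=9, proportions 0.111111, 0.111111, 0.111111, 0.111111, 0.111111, 0.111111, 0.111111, 0.222222, giving H' = 2.043192 (working shown to 6 dp, full precision carried).
Station 2: N=71, proportions 0.028169, 0.056338, 0.422535, 0.253521, 0.15493, 0.084507, giving H' = 1.472236.
Difference = |2.043192 − 1.472236| = 0.570956, i.e. 0.571 to 3 decimal places.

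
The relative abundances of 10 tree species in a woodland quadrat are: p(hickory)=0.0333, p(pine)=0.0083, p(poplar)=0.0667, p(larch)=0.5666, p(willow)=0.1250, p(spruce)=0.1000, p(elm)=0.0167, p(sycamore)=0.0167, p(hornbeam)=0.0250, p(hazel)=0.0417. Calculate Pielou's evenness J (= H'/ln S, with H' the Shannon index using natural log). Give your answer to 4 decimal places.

0.6545

H' = −Σ pᵢ ln pᵢ = −((-0.113293) + (-0.039769) + (-0.180594) + (-0.321886) + (-0.259930) + (-0.230259) + (-0.068342) + (-0.068342) + (-0.092222) + (-0.132491)) = 1.507129 (working shown to 6 dp, full precision carried).
With S = 10 species, ln S = 2.302585, so J = 1.507129/2.302585 = 0.654538, i.e. 0.6545 to 4 decimal places.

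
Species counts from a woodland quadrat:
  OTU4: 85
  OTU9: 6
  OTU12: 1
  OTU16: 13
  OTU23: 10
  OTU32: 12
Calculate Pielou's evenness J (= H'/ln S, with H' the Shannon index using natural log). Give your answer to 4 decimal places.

Total N = 85+6+1+13+10+12 = 127, so the proportions are 0.669291, 0.047244, 0.007874, 0.102362, 0.07874, 0.094488 (working shown to 6 dp, full precision carried).
H' = −Σ pᵢ ln pᵢ = −((-0.268744) + (-0.144209) + (-0.038143) + (-0.233308) + (-0.200126) + (-0.222924)) = 1.107455.
With S = 6 species, ln S = 1.791759, so J = 1.107455/1.791759 = 0.618082, i.e. 0.6181 to 4 decimal places.

0.6181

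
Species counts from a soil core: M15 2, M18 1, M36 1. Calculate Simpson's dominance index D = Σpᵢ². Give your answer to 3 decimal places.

0.375

Total N = 2+1+1 = 4, so the proportions are 0.5, 0.25, 0.25 (working shown to 5 dp, full precision carried).
D = 0.5² + 0.25² + 0.25² = 0.25000 + 0.06250 + 0.06250 = 0.37500.
To 3 decimal places, D = 0.375.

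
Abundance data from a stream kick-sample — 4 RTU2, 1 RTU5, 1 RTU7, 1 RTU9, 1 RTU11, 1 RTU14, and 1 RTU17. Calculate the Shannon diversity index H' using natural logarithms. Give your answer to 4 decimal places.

Total N = 4+1+1+1+1+1+1 = 10, so the proportions are 0.4, 0.1, 0.1, 0.1, 0.1, 0.1, 0.1 (working shown to 6 dp, full precision carried).
Each pᵢ ln pᵢ term: 0.4×(-0.916291)=-0.366516, 0.1×(-2.302585)=-0.230259, 0.1×(-2.302585)=-0.230259, 0.1×(-2.302585)=-0.230259, 0.1×(-2.302585)=-0.230259, 0.1×(-2.302585)=-0.230259, 0.1×(-2.302585)=-0.230259.
Sum = -1.748067, so H' = 1.7481.

1.7481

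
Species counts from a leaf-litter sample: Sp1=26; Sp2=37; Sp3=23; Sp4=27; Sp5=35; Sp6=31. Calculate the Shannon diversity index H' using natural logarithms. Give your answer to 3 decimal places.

1.778

Total N = 26+37+23+27+35+31 = 179, so the proportions are 0.14525, 0.2067, 0.12849, 0.15084, 0.19553, 0.17318 (working shown to 5 dp, full precision carried).
Each pᵢ ln pᵢ term: 0.14525×(-1.92929)=-0.28023, 0.2067×(-1.57647)=-0.32586, 0.12849×(-2.05189)=-0.26365, 0.15084×(-1.89155)=-0.28532, 0.19553×(-1.63204)=-0.31911, 0.17318×(-1.75340)=-0.30366.
Sum = -1.77784, so H' = 1.778.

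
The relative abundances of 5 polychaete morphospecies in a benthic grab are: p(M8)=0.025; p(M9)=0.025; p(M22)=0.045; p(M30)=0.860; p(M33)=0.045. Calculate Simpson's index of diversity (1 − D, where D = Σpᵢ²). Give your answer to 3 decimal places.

0.255

D = 0.025² + 0.025² + 0.045² + 0.86² + 0.045² = 0.00063 + 0.00063 + 0.00202 + 0.73960 + 0.00202 = 0.74490 (working shown to 5 dp, full precision carried).
So 1 − D = 0.25510, i.e. 0.255 to 3 decimal places.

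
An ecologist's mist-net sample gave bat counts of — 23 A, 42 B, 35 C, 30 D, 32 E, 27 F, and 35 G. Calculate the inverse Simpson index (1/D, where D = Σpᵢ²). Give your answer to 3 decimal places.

Total N = 23+42+35+30+32+27+35 = 224, so the proportions are 0.1026786, 0.1875, 0.15625, 0.1339286, 0.1428571, 0.1205357, 0.15625 (working shown to 7 dp, full precision carried).
D = 0.1026786² + 0.1875² + 0.15625² + 0.1339286² + 0.1428571² + 0.1205357² + 0.15625² = 0.0105429 + 0.0351562 + 0.0244141 + 0.0179369 + 0.0204082 + 0.0145289 + 0.0244141 = 0.1474011.
So 1/D = 6.78421, i.e. 6.784 to 3 decimal places.

6.784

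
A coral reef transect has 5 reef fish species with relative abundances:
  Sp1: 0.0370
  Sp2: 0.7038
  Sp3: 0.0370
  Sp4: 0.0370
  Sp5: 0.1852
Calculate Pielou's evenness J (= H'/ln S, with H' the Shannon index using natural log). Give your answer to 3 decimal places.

H' = −Σ pᵢ ln pᵢ = −((-0.12198) + (-0.24722) + (-0.12198) + (-0.12198) + (-0.31231)) = 0.92547 (working shown to 5 dp, full precision carried).
With S = 5 species, ln S = 1.60944, so J = 0.92547/1.60944 = 0.57503, i.e. 0.575 to 3 decimal places.

0.575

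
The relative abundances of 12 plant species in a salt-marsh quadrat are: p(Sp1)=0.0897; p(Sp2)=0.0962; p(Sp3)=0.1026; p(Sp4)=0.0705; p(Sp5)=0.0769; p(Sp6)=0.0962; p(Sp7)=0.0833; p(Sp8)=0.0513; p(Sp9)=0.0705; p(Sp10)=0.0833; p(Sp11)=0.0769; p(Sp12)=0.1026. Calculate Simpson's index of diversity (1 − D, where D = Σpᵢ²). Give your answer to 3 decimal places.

0.914

D = 0.0897² + 0.0962² + 0.1026² + 0.0705² + 0.0769² + 0.0962² + 0.0833² + 0.0513² + 0.0705² + 0.0833² + 0.0769² + 0.1026² = 0.00805 + 0.00925 + 0.01053 + 0.00497 + 0.00591 + 0.00925 + 0.00694 + 0.00263 + 0.00497 + 0.00694 + 0.00591 + 0.01053 = 0.08589 (working shown to 5 dp, full precision carried).
So 1 − D = 0.91411, i.e. 0.914 to 3 decimal places.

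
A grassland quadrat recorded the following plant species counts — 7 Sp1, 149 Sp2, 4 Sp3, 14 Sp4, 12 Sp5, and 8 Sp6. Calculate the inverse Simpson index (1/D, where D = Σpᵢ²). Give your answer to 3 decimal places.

Total N = 7+149+4+14+12+8 = 194, so the proportions are 0.036082, 0.768041, 0.020619, 0.072165, 0.061856, 0.041237 (working shown to 6 dp, full precision carried).
D = 0.036082² + 0.768041² + 0.020619² + 0.072165² + 0.061856² + 0.041237² = 0.001302 + 0.589887 + 0.000425 + 0.005208 + 0.003826 + 0.001700 = 0.602349.
So 1/D = 1.66017, i.e. 1.660 to 3 decimal places.

1.660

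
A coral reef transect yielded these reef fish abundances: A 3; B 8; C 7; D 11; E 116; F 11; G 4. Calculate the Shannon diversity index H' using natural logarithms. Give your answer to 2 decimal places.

1.05

Total N = 3+8+7+11+116+11+4 = 160, so the proportions are 0.0187, 0.05, 0.0437, 0.0688, 0.725, 0.0688, 0.025 (working shown to 4 dp, full precision carried).
Each pᵢ ln pᵢ term: 0.0187×(-3.9766)=-0.0746, 0.05×(-2.9957)=-0.1498, 0.0437×(-3.1293)=-0.1369, 0.0688×(-2.6773)=-0.1841, 0.725×(-0.3216)=-0.2331, 0.0688×(-2.6773)=-0.1841, 0.025×(-3.6889)=-0.0922.
Sum = -1.0547, so H' = 1.05.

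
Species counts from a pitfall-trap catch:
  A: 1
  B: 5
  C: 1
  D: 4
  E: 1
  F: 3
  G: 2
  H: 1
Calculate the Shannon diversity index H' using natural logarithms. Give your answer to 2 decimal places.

1.88

Total N = 1+5+1+4+1+3+2+1 = 18, so the proportions are 0.0556, 0.2778, 0.0556, 0.2222, 0.0556, 0.1667, 0.1111, 0.0556 (working shown to 4 dp, full precision carried).
Each pᵢ ln pᵢ term: 0.0556×(-2.8904)=-0.1606, 0.2778×(-1.2809)=-0.3558, 0.0556×(-2.8904)=-0.1606, 0.2222×(-1.5041)=-0.3342, 0.0556×(-2.8904)=-0.1606, 0.1667×(-1.7918)=-0.2986, 0.1111×(-2.1972)=-0.2441, 0.0556×(-2.8904)=-0.1606.
Sum = -1.8751, so H' = 1.88.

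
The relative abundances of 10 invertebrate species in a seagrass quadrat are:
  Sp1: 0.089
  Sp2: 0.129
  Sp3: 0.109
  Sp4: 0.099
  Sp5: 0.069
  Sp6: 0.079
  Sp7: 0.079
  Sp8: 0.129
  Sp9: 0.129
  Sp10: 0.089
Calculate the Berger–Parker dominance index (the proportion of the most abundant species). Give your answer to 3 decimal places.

The largest proportion is 0.129, i.e. d = 0.129 to 3 decimal places.

0.129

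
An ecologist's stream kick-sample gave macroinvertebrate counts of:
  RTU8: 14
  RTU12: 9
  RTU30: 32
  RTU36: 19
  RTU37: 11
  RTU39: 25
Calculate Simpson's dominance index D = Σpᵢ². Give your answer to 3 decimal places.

Total N = 14+9+32+19+11+25 = 110, so the proportions are 0.12727, 0.08182, 0.29091, 0.17273, 0.1, 0.22727 (working shown to 5 dp, full precision carried).
D = 0.12727² + 0.08182² + 0.29091² + 0.17273² + 0.1² + 0.22727² = 0.01620 + 0.00669 + 0.08463 + 0.02983 + 0.01000 + 0.05165 = 0.19901.
To 3 decimal places, D = 0.199.

0.199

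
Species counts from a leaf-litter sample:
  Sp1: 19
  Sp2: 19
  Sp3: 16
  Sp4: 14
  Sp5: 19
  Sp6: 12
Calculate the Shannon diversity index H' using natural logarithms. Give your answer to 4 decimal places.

Total N = 19+19+16+14+19+12 = 99, so the proportions are 0.191919, 0.191919, 0.161616, 0.141414, 0.191919, 0.121212 (working shown to 6 dp, full precision carried).
Each pᵢ ln pᵢ term: 0.191919×(-1.650681)=-0.316797, 0.191919×(-1.650681)=-0.316797, 0.161616×(-1.822531)=-0.294550, 0.141414×(-1.956063)=-0.276615, 0.191919×(-1.650681)=-0.316797, 0.121212×(-2.110213)=-0.255783.
Sum = -1.777341, so H' = 1.7773.

1.7773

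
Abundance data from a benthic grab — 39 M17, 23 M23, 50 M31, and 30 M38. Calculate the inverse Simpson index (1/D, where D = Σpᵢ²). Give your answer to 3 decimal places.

3.700

Total N = 39+23+50+30 = 142, so the proportions are 0.2746479, 0.1619718, 0.3521127, 0.2112676 (working shown to 7 dp, full precision carried).
D = 0.2746479² + 0.1619718² + 0.3521127² + 0.2112676² = 0.0754315 + 0.0262349 + 0.1239833 + 0.0446340 = 0.2702837.
So 1/D = 3.69982, i.e. 3.700 to 3 decimal places.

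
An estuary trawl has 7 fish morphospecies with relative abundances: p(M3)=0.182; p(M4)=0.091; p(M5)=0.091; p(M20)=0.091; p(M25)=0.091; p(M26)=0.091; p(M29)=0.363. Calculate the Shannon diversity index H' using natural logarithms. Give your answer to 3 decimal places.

Each pᵢ ln pᵢ term (working shown to 5 dp, full precision carried): 0.182×(-1.70375)=-0.31008, 0.091×(-2.39690)=-0.21812, 0.091×(-2.39690)=-0.21812, 0.091×(-2.39690)=-0.21812, 0.091×(-2.39690)=-0.21812, 0.091×(-2.39690)=-0.21812, 0.363×(-1.01335)=-0.36785.
Sum = -1.76852, so H' = 1.769.

1.769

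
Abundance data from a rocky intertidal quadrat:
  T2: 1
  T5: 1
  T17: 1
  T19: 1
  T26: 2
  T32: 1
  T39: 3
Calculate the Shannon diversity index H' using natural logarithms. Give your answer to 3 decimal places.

1.834

Total N = 1+1+1+1+2+1+3 = 10, so the proportions are 0.1, 0.1, 0.1, 0.1, 0.2, 0.1, 0.3 (working shown to 5 dp, full precision carried).
Each pᵢ ln pᵢ term: 0.1×(-2.30259)=-0.23026, 0.1×(-2.30259)=-0.23026, 0.1×(-2.30259)=-0.23026, 0.1×(-2.30259)=-0.23026, 0.2×(-1.60944)=-0.32189, 0.1×(-2.30259)=-0.23026, 0.3×(-1.20397)=-0.36119.
Sum = -1.83437, so H' = 1.834.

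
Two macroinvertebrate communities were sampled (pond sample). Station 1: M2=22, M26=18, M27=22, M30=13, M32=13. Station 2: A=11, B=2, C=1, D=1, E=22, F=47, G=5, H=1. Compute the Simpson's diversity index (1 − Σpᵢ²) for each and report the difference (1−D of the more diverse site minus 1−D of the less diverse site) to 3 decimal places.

Station 1: N=88, proportions 0.25, 0.20455, 0.25, 0.14773, 0.14773, giving 1−D = 0.78951 (working shown to 5 dp, full precision carried).
Station 2: N=90, proportions 0.12222, 0.02222, 0.01111, 0.01111, 0.24444, 0.52222, 0.05556, 0.01111, giving 1−D = 0.64864.
Difference = |0.78951 − 0.64864| = 0.14087, i.e. 0.141 to 3 decimal places.

0.141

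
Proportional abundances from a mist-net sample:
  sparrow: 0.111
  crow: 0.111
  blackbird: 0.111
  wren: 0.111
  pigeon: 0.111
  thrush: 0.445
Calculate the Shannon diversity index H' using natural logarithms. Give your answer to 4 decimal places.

Each pᵢ ln pᵢ term (working shown to 6 dp, full precision carried): 0.111×(-2.198225)=-0.244003, 0.111×(-2.198225)=-0.244003, 0.111×(-2.198225)=-0.244003, 0.111×(-2.198225)=-0.244003, 0.111×(-2.198225)=-0.244003, 0.445×(-0.809681)=-0.360308.
Sum = -1.580323, so H' = 1.5803.

1.5803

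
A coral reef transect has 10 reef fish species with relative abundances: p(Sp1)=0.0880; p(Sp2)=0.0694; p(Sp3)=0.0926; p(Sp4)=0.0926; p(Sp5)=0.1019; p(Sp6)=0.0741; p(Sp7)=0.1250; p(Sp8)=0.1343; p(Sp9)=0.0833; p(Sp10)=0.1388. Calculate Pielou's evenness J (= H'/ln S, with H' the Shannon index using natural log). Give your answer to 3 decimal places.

H' = −Σ pᵢ ln pᵢ = −((-0.21388) + (-0.18515) + (-0.22034) + (-0.22034) + (-0.23272) + (-0.19283) + (-0.25993) + (-0.26963) + (-0.20703) + (-0.27409)) = 2.27593 (working shown to 5 dp, full precision carried).
With S = 10 species, ln S = 2.30259, so J = 2.27593/2.30259 = 0.98842, i.e. 0.988 to 3 decimal places.

0.988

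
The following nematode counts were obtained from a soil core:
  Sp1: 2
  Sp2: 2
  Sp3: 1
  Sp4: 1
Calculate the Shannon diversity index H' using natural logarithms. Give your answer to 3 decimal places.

1.330

Total N = 2+2+1+1 = 6, so the proportions are 0.33333, 0.33333, 0.16667, 0.16667 (working shown to 5 dp, full precision carried).
Each pᵢ ln pᵢ term: 0.33333×(-1.09861)=-0.36620, 0.33333×(-1.09861)=-0.36620, 0.16667×(-1.79176)=-0.29863, 0.16667×(-1.79176)=-0.29863.
Sum = -1.32966, so H' = 1.330.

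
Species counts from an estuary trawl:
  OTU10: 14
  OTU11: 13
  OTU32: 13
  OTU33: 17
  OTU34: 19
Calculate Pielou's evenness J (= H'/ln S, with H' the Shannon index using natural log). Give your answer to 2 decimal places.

Total N = 14+13+13+17+19 = 76, so the proportions are 0.1842, 0.1711, 0.1711, 0.2237, 0.25 (working shown to 4 dp, full precision carried).
H' = −Σ pᵢ ln pᵢ = −((-0.3116) + (-0.3020) + (-0.3020) + (-0.3350) + (-0.3466)) = 1.5973.
With S = 5 species, ln S = 1.6094, so J = 1.5973/1.6094 = 0.9924, i.e. 0.99 to 2 decimal places.

0.99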